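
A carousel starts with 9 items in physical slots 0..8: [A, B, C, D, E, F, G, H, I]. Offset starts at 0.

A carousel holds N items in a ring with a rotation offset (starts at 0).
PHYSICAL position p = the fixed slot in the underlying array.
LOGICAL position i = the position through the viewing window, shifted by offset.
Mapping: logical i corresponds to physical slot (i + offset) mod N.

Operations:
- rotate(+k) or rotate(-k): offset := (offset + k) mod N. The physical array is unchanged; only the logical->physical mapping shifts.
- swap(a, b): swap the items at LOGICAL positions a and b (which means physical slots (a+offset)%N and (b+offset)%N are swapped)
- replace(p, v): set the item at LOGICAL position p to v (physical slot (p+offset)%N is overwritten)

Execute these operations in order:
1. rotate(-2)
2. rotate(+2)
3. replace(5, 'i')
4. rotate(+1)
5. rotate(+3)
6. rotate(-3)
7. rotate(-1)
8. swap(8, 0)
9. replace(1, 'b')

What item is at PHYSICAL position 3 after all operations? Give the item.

Answer: D

Derivation:
After op 1 (rotate(-2)): offset=7, physical=[A,B,C,D,E,F,G,H,I], logical=[H,I,A,B,C,D,E,F,G]
After op 2 (rotate(+2)): offset=0, physical=[A,B,C,D,E,F,G,H,I], logical=[A,B,C,D,E,F,G,H,I]
After op 3 (replace(5, 'i')): offset=0, physical=[A,B,C,D,E,i,G,H,I], logical=[A,B,C,D,E,i,G,H,I]
After op 4 (rotate(+1)): offset=1, physical=[A,B,C,D,E,i,G,H,I], logical=[B,C,D,E,i,G,H,I,A]
After op 5 (rotate(+3)): offset=4, physical=[A,B,C,D,E,i,G,H,I], logical=[E,i,G,H,I,A,B,C,D]
After op 6 (rotate(-3)): offset=1, physical=[A,B,C,D,E,i,G,H,I], logical=[B,C,D,E,i,G,H,I,A]
After op 7 (rotate(-1)): offset=0, physical=[A,B,C,D,E,i,G,H,I], logical=[A,B,C,D,E,i,G,H,I]
After op 8 (swap(8, 0)): offset=0, physical=[I,B,C,D,E,i,G,H,A], logical=[I,B,C,D,E,i,G,H,A]
After op 9 (replace(1, 'b')): offset=0, physical=[I,b,C,D,E,i,G,H,A], logical=[I,b,C,D,E,i,G,H,A]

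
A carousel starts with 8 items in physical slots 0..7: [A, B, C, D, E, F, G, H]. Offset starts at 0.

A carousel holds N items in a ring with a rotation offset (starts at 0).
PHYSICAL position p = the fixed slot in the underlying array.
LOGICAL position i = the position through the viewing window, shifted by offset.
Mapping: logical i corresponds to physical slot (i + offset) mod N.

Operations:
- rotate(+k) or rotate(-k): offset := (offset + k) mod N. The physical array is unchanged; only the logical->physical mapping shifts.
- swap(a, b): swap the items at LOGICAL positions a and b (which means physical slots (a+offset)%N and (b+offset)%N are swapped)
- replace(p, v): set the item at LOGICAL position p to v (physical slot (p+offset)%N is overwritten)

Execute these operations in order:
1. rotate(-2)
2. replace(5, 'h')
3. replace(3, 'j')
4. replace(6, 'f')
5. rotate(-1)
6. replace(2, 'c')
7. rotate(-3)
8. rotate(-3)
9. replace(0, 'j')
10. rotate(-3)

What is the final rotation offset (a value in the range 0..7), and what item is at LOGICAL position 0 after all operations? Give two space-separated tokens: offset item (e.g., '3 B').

Answer: 4 f

Derivation:
After op 1 (rotate(-2)): offset=6, physical=[A,B,C,D,E,F,G,H], logical=[G,H,A,B,C,D,E,F]
After op 2 (replace(5, 'h')): offset=6, physical=[A,B,C,h,E,F,G,H], logical=[G,H,A,B,C,h,E,F]
After op 3 (replace(3, 'j')): offset=6, physical=[A,j,C,h,E,F,G,H], logical=[G,H,A,j,C,h,E,F]
After op 4 (replace(6, 'f')): offset=6, physical=[A,j,C,h,f,F,G,H], logical=[G,H,A,j,C,h,f,F]
After op 5 (rotate(-1)): offset=5, physical=[A,j,C,h,f,F,G,H], logical=[F,G,H,A,j,C,h,f]
After op 6 (replace(2, 'c')): offset=5, physical=[A,j,C,h,f,F,G,c], logical=[F,G,c,A,j,C,h,f]
After op 7 (rotate(-3)): offset=2, physical=[A,j,C,h,f,F,G,c], logical=[C,h,f,F,G,c,A,j]
After op 8 (rotate(-3)): offset=7, physical=[A,j,C,h,f,F,G,c], logical=[c,A,j,C,h,f,F,G]
After op 9 (replace(0, 'j')): offset=7, physical=[A,j,C,h,f,F,G,j], logical=[j,A,j,C,h,f,F,G]
After op 10 (rotate(-3)): offset=4, physical=[A,j,C,h,f,F,G,j], logical=[f,F,G,j,A,j,C,h]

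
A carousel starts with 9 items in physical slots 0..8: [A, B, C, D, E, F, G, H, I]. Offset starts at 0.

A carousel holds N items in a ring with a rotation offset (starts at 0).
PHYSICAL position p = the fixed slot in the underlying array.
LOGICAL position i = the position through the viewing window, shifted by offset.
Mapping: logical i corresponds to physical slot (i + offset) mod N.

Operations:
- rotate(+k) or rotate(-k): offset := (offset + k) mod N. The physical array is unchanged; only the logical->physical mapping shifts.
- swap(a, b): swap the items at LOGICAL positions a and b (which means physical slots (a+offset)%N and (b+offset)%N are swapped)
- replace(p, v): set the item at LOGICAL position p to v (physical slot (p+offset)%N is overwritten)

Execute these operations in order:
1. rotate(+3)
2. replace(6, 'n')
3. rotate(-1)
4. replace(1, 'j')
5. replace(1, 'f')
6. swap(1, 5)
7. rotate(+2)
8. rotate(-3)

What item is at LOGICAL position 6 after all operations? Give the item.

Answer: f

Derivation:
After op 1 (rotate(+3)): offset=3, physical=[A,B,C,D,E,F,G,H,I], logical=[D,E,F,G,H,I,A,B,C]
After op 2 (replace(6, 'n')): offset=3, physical=[n,B,C,D,E,F,G,H,I], logical=[D,E,F,G,H,I,n,B,C]
After op 3 (rotate(-1)): offset=2, physical=[n,B,C,D,E,F,G,H,I], logical=[C,D,E,F,G,H,I,n,B]
After op 4 (replace(1, 'j')): offset=2, physical=[n,B,C,j,E,F,G,H,I], logical=[C,j,E,F,G,H,I,n,B]
After op 5 (replace(1, 'f')): offset=2, physical=[n,B,C,f,E,F,G,H,I], logical=[C,f,E,F,G,H,I,n,B]
After op 6 (swap(1, 5)): offset=2, physical=[n,B,C,H,E,F,G,f,I], logical=[C,H,E,F,G,f,I,n,B]
After op 7 (rotate(+2)): offset=4, physical=[n,B,C,H,E,F,G,f,I], logical=[E,F,G,f,I,n,B,C,H]
After op 8 (rotate(-3)): offset=1, physical=[n,B,C,H,E,F,G,f,I], logical=[B,C,H,E,F,G,f,I,n]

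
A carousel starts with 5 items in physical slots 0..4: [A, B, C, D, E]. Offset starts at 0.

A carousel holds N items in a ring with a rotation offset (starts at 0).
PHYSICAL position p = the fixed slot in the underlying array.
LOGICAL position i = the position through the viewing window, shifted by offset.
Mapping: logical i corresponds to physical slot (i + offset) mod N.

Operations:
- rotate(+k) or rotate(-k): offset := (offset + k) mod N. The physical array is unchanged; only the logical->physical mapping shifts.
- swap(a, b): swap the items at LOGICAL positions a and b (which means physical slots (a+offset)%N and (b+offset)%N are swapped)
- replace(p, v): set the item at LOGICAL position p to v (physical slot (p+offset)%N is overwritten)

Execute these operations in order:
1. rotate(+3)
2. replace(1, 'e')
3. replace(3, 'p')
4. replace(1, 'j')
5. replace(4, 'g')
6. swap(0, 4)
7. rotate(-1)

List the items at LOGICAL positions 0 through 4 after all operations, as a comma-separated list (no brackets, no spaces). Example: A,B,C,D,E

After op 1 (rotate(+3)): offset=3, physical=[A,B,C,D,E], logical=[D,E,A,B,C]
After op 2 (replace(1, 'e')): offset=3, physical=[A,B,C,D,e], logical=[D,e,A,B,C]
After op 3 (replace(3, 'p')): offset=3, physical=[A,p,C,D,e], logical=[D,e,A,p,C]
After op 4 (replace(1, 'j')): offset=3, physical=[A,p,C,D,j], logical=[D,j,A,p,C]
After op 5 (replace(4, 'g')): offset=3, physical=[A,p,g,D,j], logical=[D,j,A,p,g]
After op 6 (swap(0, 4)): offset=3, physical=[A,p,D,g,j], logical=[g,j,A,p,D]
After op 7 (rotate(-1)): offset=2, physical=[A,p,D,g,j], logical=[D,g,j,A,p]

Answer: D,g,j,A,p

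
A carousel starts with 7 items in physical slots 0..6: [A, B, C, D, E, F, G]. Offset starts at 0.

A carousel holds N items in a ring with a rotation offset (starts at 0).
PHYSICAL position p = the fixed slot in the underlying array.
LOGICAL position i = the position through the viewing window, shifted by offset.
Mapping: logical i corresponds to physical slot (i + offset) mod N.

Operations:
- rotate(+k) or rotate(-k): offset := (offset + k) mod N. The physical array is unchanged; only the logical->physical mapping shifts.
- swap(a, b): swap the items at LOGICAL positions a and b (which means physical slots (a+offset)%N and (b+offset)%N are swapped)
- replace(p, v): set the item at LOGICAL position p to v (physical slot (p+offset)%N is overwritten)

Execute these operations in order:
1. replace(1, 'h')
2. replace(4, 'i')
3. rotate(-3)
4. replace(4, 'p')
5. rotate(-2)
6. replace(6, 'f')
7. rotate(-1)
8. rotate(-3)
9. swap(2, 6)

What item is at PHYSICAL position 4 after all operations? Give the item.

After op 1 (replace(1, 'h')): offset=0, physical=[A,h,C,D,E,F,G], logical=[A,h,C,D,E,F,G]
After op 2 (replace(4, 'i')): offset=0, physical=[A,h,C,D,i,F,G], logical=[A,h,C,D,i,F,G]
After op 3 (rotate(-3)): offset=4, physical=[A,h,C,D,i,F,G], logical=[i,F,G,A,h,C,D]
After op 4 (replace(4, 'p')): offset=4, physical=[A,p,C,D,i,F,G], logical=[i,F,G,A,p,C,D]
After op 5 (rotate(-2)): offset=2, physical=[A,p,C,D,i,F,G], logical=[C,D,i,F,G,A,p]
After op 6 (replace(6, 'f')): offset=2, physical=[A,f,C,D,i,F,G], logical=[C,D,i,F,G,A,f]
After op 7 (rotate(-1)): offset=1, physical=[A,f,C,D,i,F,G], logical=[f,C,D,i,F,G,A]
After op 8 (rotate(-3)): offset=5, physical=[A,f,C,D,i,F,G], logical=[F,G,A,f,C,D,i]
After op 9 (swap(2, 6)): offset=5, physical=[i,f,C,D,A,F,G], logical=[F,G,i,f,C,D,A]

Answer: A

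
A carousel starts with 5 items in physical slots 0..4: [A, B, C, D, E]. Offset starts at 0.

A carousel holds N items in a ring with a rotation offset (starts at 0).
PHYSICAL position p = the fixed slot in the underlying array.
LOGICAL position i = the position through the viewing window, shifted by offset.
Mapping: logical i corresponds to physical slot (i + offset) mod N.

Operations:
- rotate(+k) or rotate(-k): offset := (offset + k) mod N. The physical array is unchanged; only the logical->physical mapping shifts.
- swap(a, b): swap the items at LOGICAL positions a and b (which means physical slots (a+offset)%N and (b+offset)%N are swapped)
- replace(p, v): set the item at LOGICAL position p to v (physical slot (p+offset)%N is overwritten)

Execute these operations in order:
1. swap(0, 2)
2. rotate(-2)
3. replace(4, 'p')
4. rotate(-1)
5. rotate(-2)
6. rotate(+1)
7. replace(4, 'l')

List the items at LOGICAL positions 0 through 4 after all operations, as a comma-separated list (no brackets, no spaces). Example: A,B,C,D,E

Answer: B,p,D,E,l

Derivation:
After op 1 (swap(0, 2)): offset=0, physical=[C,B,A,D,E], logical=[C,B,A,D,E]
After op 2 (rotate(-2)): offset=3, physical=[C,B,A,D,E], logical=[D,E,C,B,A]
After op 3 (replace(4, 'p')): offset=3, physical=[C,B,p,D,E], logical=[D,E,C,B,p]
After op 4 (rotate(-1)): offset=2, physical=[C,B,p,D,E], logical=[p,D,E,C,B]
After op 5 (rotate(-2)): offset=0, physical=[C,B,p,D,E], logical=[C,B,p,D,E]
After op 6 (rotate(+1)): offset=1, physical=[C,B,p,D,E], logical=[B,p,D,E,C]
After op 7 (replace(4, 'l')): offset=1, physical=[l,B,p,D,E], logical=[B,p,D,E,l]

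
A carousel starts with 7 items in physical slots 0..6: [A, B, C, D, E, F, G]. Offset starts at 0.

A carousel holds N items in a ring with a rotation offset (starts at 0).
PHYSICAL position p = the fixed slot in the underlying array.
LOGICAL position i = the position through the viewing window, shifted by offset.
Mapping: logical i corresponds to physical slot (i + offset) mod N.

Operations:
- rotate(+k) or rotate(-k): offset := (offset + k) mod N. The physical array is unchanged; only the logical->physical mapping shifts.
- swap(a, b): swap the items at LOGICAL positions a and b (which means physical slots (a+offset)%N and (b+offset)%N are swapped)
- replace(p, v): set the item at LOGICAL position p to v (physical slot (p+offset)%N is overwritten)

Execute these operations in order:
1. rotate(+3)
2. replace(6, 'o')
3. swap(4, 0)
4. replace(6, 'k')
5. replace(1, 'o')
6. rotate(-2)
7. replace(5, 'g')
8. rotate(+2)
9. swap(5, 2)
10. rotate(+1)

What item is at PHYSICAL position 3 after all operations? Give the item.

Answer: A

Derivation:
After op 1 (rotate(+3)): offset=3, physical=[A,B,C,D,E,F,G], logical=[D,E,F,G,A,B,C]
After op 2 (replace(6, 'o')): offset=3, physical=[A,B,o,D,E,F,G], logical=[D,E,F,G,A,B,o]
After op 3 (swap(4, 0)): offset=3, physical=[D,B,o,A,E,F,G], logical=[A,E,F,G,D,B,o]
After op 4 (replace(6, 'k')): offset=3, physical=[D,B,k,A,E,F,G], logical=[A,E,F,G,D,B,k]
After op 5 (replace(1, 'o')): offset=3, physical=[D,B,k,A,o,F,G], logical=[A,o,F,G,D,B,k]
After op 6 (rotate(-2)): offset=1, physical=[D,B,k,A,o,F,G], logical=[B,k,A,o,F,G,D]
After op 7 (replace(5, 'g')): offset=1, physical=[D,B,k,A,o,F,g], logical=[B,k,A,o,F,g,D]
After op 8 (rotate(+2)): offset=3, physical=[D,B,k,A,o,F,g], logical=[A,o,F,g,D,B,k]
After op 9 (swap(5, 2)): offset=3, physical=[D,F,k,A,o,B,g], logical=[A,o,B,g,D,F,k]
After op 10 (rotate(+1)): offset=4, physical=[D,F,k,A,o,B,g], logical=[o,B,g,D,F,k,A]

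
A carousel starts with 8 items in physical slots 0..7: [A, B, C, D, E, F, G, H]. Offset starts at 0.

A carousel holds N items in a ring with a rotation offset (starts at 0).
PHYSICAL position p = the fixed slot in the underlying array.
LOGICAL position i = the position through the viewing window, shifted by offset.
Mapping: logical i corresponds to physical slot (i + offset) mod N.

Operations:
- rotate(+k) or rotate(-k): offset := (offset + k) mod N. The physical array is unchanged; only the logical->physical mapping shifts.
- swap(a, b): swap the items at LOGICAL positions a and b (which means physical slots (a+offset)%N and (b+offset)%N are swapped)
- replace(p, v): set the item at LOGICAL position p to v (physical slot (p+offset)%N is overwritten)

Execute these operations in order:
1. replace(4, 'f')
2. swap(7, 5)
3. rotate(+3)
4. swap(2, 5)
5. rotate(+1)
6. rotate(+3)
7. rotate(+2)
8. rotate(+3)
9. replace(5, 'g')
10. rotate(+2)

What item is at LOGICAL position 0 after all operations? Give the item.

Answer: G

Derivation:
After op 1 (replace(4, 'f')): offset=0, physical=[A,B,C,D,f,F,G,H], logical=[A,B,C,D,f,F,G,H]
After op 2 (swap(7, 5)): offset=0, physical=[A,B,C,D,f,H,G,F], logical=[A,B,C,D,f,H,G,F]
After op 3 (rotate(+3)): offset=3, physical=[A,B,C,D,f,H,G,F], logical=[D,f,H,G,F,A,B,C]
After op 4 (swap(2, 5)): offset=3, physical=[H,B,C,D,f,A,G,F], logical=[D,f,A,G,F,H,B,C]
After op 5 (rotate(+1)): offset=4, physical=[H,B,C,D,f,A,G,F], logical=[f,A,G,F,H,B,C,D]
After op 6 (rotate(+3)): offset=7, physical=[H,B,C,D,f,A,G,F], logical=[F,H,B,C,D,f,A,G]
After op 7 (rotate(+2)): offset=1, physical=[H,B,C,D,f,A,G,F], logical=[B,C,D,f,A,G,F,H]
After op 8 (rotate(+3)): offset=4, physical=[H,B,C,D,f,A,G,F], logical=[f,A,G,F,H,B,C,D]
After op 9 (replace(5, 'g')): offset=4, physical=[H,g,C,D,f,A,G,F], logical=[f,A,G,F,H,g,C,D]
After op 10 (rotate(+2)): offset=6, physical=[H,g,C,D,f,A,G,F], logical=[G,F,H,g,C,D,f,A]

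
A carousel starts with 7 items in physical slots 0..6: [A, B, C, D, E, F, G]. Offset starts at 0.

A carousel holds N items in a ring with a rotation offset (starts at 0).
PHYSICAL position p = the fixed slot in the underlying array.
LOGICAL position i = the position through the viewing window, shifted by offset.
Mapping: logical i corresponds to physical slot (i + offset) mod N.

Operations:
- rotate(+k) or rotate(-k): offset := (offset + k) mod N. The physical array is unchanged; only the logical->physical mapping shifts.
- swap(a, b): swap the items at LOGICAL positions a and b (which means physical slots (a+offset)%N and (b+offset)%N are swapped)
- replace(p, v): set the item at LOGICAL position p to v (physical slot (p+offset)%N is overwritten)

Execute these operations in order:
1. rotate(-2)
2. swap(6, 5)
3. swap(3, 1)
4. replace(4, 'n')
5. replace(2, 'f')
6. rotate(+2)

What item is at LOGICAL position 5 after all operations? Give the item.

After op 1 (rotate(-2)): offset=5, physical=[A,B,C,D,E,F,G], logical=[F,G,A,B,C,D,E]
After op 2 (swap(6, 5)): offset=5, physical=[A,B,C,E,D,F,G], logical=[F,G,A,B,C,E,D]
After op 3 (swap(3, 1)): offset=5, physical=[A,G,C,E,D,F,B], logical=[F,B,A,G,C,E,D]
After op 4 (replace(4, 'n')): offset=5, physical=[A,G,n,E,D,F,B], logical=[F,B,A,G,n,E,D]
After op 5 (replace(2, 'f')): offset=5, physical=[f,G,n,E,D,F,B], logical=[F,B,f,G,n,E,D]
After op 6 (rotate(+2)): offset=0, physical=[f,G,n,E,D,F,B], logical=[f,G,n,E,D,F,B]

Answer: F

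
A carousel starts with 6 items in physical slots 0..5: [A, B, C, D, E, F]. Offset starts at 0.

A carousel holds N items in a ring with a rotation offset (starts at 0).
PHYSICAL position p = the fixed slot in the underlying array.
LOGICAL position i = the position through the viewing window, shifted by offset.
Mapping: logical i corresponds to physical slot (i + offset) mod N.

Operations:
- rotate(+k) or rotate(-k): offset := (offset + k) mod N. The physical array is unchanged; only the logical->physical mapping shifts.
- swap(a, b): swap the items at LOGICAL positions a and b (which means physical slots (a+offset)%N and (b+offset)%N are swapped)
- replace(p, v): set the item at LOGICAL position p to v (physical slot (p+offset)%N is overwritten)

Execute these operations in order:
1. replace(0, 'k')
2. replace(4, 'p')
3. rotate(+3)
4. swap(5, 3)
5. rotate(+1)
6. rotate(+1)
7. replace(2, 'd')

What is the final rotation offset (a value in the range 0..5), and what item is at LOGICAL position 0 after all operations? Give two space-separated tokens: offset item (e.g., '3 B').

Answer: 5 F

Derivation:
After op 1 (replace(0, 'k')): offset=0, physical=[k,B,C,D,E,F], logical=[k,B,C,D,E,F]
After op 2 (replace(4, 'p')): offset=0, physical=[k,B,C,D,p,F], logical=[k,B,C,D,p,F]
After op 3 (rotate(+3)): offset=3, physical=[k,B,C,D,p,F], logical=[D,p,F,k,B,C]
After op 4 (swap(5, 3)): offset=3, physical=[C,B,k,D,p,F], logical=[D,p,F,C,B,k]
After op 5 (rotate(+1)): offset=4, physical=[C,B,k,D,p,F], logical=[p,F,C,B,k,D]
After op 6 (rotate(+1)): offset=5, physical=[C,B,k,D,p,F], logical=[F,C,B,k,D,p]
After op 7 (replace(2, 'd')): offset=5, physical=[C,d,k,D,p,F], logical=[F,C,d,k,D,p]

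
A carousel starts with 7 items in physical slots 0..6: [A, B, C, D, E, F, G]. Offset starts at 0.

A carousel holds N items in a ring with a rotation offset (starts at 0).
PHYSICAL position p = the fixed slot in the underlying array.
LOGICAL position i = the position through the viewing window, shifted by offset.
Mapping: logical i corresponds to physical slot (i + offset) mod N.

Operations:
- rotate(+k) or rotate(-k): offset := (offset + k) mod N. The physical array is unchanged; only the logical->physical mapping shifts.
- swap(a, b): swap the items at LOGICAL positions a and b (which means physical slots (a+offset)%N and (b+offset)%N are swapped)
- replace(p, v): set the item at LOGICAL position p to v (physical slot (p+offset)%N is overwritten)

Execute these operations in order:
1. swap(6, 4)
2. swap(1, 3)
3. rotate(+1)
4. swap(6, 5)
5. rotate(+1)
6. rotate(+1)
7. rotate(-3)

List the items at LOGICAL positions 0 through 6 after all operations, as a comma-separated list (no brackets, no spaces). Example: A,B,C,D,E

Answer: E,D,C,B,G,F,A

Derivation:
After op 1 (swap(6, 4)): offset=0, physical=[A,B,C,D,G,F,E], logical=[A,B,C,D,G,F,E]
After op 2 (swap(1, 3)): offset=0, physical=[A,D,C,B,G,F,E], logical=[A,D,C,B,G,F,E]
After op 3 (rotate(+1)): offset=1, physical=[A,D,C,B,G,F,E], logical=[D,C,B,G,F,E,A]
After op 4 (swap(6, 5)): offset=1, physical=[E,D,C,B,G,F,A], logical=[D,C,B,G,F,A,E]
After op 5 (rotate(+1)): offset=2, physical=[E,D,C,B,G,F,A], logical=[C,B,G,F,A,E,D]
After op 6 (rotate(+1)): offset=3, physical=[E,D,C,B,G,F,A], logical=[B,G,F,A,E,D,C]
After op 7 (rotate(-3)): offset=0, physical=[E,D,C,B,G,F,A], logical=[E,D,C,B,G,F,A]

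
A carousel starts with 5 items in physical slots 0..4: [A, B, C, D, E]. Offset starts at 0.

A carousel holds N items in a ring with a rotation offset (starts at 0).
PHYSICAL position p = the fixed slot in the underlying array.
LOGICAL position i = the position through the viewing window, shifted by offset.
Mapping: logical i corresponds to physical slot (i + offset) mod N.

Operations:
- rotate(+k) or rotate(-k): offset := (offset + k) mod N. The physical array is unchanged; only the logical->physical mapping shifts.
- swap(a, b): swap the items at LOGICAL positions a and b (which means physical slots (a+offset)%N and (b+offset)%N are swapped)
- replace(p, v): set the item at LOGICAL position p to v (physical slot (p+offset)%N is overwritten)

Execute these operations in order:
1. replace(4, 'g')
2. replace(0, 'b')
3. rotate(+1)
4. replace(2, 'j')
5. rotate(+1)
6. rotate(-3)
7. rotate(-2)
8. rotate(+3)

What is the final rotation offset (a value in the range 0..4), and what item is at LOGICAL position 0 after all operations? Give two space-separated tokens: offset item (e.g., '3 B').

After op 1 (replace(4, 'g')): offset=0, physical=[A,B,C,D,g], logical=[A,B,C,D,g]
After op 2 (replace(0, 'b')): offset=0, physical=[b,B,C,D,g], logical=[b,B,C,D,g]
After op 3 (rotate(+1)): offset=1, physical=[b,B,C,D,g], logical=[B,C,D,g,b]
After op 4 (replace(2, 'j')): offset=1, physical=[b,B,C,j,g], logical=[B,C,j,g,b]
After op 5 (rotate(+1)): offset=2, physical=[b,B,C,j,g], logical=[C,j,g,b,B]
After op 6 (rotate(-3)): offset=4, physical=[b,B,C,j,g], logical=[g,b,B,C,j]
After op 7 (rotate(-2)): offset=2, physical=[b,B,C,j,g], logical=[C,j,g,b,B]
After op 8 (rotate(+3)): offset=0, physical=[b,B,C,j,g], logical=[b,B,C,j,g]

Answer: 0 b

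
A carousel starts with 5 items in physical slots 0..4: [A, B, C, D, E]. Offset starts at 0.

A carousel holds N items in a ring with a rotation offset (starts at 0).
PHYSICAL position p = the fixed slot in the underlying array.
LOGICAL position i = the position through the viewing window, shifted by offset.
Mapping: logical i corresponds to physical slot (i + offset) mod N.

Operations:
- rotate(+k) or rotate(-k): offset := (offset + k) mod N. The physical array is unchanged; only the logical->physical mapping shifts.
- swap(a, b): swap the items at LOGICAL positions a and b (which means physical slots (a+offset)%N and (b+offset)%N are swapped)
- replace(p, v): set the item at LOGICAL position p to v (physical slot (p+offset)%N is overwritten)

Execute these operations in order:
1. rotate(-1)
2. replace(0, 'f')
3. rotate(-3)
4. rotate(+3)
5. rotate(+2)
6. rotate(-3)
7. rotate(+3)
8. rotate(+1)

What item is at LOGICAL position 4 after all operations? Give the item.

Answer: B

Derivation:
After op 1 (rotate(-1)): offset=4, physical=[A,B,C,D,E], logical=[E,A,B,C,D]
After op 2 (replace(0, 'f')): offset=4, physical=[A,B,C,D,f], logical=[f,A,B,C,D]
After op 3 (rotate(-3)): offset=1, physical=[A,B,C,D,f], logical=[B,C,D,f,A]
After op 4 (rotate(+3)): offset=4, physical=[A,B,C,D,f], logical=[f,A,B,C,D]
After op 5 (rotate(+2)): offset=1, physical=[A,B,C,D,f], logical=[B,C,D,f,A]
After op 6 (rotate(-3)): offset=3, physical=[A,B,C,D,f], logical=[D,f,A,B,C]
After op 7 (rotate(+3)): offset=1, physical=[A,B,C,D,f], logical=[B,C,D,f,A]
After op 8 (rotate(+1)): offset=2, physical=[A,B,C,D,f], logical=[C,D,f,A,B]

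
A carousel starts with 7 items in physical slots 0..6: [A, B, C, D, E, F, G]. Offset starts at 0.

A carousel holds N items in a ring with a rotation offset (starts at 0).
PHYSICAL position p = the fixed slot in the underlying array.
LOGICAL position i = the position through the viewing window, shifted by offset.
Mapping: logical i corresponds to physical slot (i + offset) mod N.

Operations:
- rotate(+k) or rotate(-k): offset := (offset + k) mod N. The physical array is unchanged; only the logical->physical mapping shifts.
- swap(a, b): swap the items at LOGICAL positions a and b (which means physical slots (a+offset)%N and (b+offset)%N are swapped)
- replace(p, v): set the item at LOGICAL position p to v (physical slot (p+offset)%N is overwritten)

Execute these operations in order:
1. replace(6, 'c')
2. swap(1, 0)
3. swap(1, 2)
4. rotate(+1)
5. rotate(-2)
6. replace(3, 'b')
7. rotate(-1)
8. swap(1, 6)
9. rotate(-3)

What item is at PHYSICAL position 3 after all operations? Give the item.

Answer: D

Derivation:
After op 1 (replace(6, 'c')): offset=0, physical=[A,B,C,D,E,F,c], logical=[A,B,C,D,E,F,c]
After op 2 (swap(1, 0)): offset=0, physical=[B,A,C,D,E,F,c], logical=[B,A,C,D,E,F,c]
After op 3 (swap(1, 2)): offset=0, physical=[B,C,A,D,E,F,c], logical=[B,C,A,D,E,F,c]
After op 4 (rotate(+1)): offset=1, physical=[B,C,A,D,E,F,c], logical=[C,A,D,E,F,c,B]
After op 5 (rotate(-2)): offset=6, physical=[B,C,A,D,E,F,c], logical=[c,B,C,A,D,E,F]
After op 6 (replace(3, 'b')): offset=6, physical=[B,C,b,D,E,F,c], logical=[c,B,C,b,D,E,F]
After op 7 (rotate(-1)): offset=5, physical=[B,C,b,D,E,F,c], logical=[F,c,B,C,b,D,E]
After op 8 (swap(1, 6)): offset=5, physical=[B,C,b,D,c,F,E], logical=[F,E,B,C,b,D,c]
After op 9 (rotate(-3)): offset=2, physical=[B,C,b,D,c,F,E], logical=[b,D,c,F,E,B,C]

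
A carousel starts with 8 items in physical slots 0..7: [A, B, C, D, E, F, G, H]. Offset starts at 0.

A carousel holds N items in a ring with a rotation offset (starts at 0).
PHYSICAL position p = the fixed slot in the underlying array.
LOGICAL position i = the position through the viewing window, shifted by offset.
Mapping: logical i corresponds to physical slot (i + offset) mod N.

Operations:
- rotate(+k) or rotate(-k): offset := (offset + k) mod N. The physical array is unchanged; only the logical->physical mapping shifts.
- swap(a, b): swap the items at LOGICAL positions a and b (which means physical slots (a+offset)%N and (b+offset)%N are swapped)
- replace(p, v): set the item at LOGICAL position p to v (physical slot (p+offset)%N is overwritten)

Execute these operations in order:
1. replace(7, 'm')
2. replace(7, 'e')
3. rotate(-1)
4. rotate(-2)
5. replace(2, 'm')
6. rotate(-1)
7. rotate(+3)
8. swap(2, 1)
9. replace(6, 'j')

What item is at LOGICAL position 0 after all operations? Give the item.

Answer: m

Derivation:
After op 1 (replace(7, 'm')): offset=0, physical=[A,B,C,D,E,F,G,m], logical=[A,B,C,D,E,F,G,m]
After op 2 (replace(7, 'e')): offset=0, physical=[A,B,C,D,E,F,G,e], logical=[A,B,C,D,E,F,G,e]
After op 3 (rotate(-1)): offset=7, physical=[A,B,C,D,E,F,G,e], logical=[e,A,B,C,D,E,F,G]
After op 4 (rotate(-2)): offset=5, physical=[A,B,C,D,E,F,G,e], logical=[F,G,e,A,B,C,D,E]
After op 5 (replace(2, 'm')): offset=5, physical=[A,B,C,D,E,F,G,m], logical=[F,G,m,A,B,C,D,E]
After op 6 (rotate(-1)): offset=4, physical=[A,B,C,D,E,F,G,m], logical=[E,F,G,m,A,B,C,D]
After op 7 (rotate(+3)): offset=7, physical=[A,B,C,D,E,F,G,m], logical=[m,A,B,C,D,E,F,G]
After op 8 (swap(2, 1)): offset=7, physical=[B,A,C,D,E,F,G,m], logical=[m,B,A,C,D,E,F,G]
After op 9 (replace(6, 'j')): offset=7, physical=[B,A,C,D,E,j,G,m], logical=[m,B,A,C,D,E,j,G]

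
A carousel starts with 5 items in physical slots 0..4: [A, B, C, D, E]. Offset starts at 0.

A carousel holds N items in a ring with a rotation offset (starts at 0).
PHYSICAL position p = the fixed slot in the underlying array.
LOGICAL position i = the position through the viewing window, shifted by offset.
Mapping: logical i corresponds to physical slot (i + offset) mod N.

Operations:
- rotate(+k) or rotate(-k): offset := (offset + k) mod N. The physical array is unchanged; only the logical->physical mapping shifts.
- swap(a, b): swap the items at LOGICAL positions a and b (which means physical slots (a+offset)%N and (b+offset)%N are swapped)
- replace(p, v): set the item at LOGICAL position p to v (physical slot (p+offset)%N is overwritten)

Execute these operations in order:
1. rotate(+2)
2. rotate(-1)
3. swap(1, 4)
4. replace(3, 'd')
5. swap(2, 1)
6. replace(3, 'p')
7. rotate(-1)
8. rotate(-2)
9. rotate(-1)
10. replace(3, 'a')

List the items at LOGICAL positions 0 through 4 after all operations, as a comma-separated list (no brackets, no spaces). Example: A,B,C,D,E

After op 1 (rotate(+2)): offset=2, physical=[A,B,C,D,E], logical=[C,D,E,A,B]
After op 2 (rotate(-1)): offset=1, physical=[A,B,C,D,E], logical=[B,C,D,E,A]
After op 3 (swap(1, 4)): offset=1, physical=[C,B,A,D,E], logical=[B,A,D,E,C]
After op 4 (replace(3, 'd')): offset=1, physical=[C,B,A,D,d], logical=[B,A,D,d,C]
After op 5 (swap(2, 1)): offset=1, physical=[C,B,D,A,d], logical=[B,D,A,d,C]
After op 6 (replace(3, 'p')): offset=1, physical=[C,B,D,A,p], logical=[B,D,A,p,C]
After op 7 (rotate(-1)): offset=0, physical=[C,B,D,A,p], logical=[C,B,D,A,p]
After op 8 (rotate(-2)): offset=3, physical=[C,B,D,A,p], logical=[A,p,C,B,D]
After op 9 (rotate(-1)): offset=2, physical=[C,B,D,A,p], logical=[D,A,p,C,B]
After op 10 (replace(3, 'a')): offset=2, physical=[a,B,D,A,p], logical=[D,A,p,a,B]

Answer: D,A,p,a,B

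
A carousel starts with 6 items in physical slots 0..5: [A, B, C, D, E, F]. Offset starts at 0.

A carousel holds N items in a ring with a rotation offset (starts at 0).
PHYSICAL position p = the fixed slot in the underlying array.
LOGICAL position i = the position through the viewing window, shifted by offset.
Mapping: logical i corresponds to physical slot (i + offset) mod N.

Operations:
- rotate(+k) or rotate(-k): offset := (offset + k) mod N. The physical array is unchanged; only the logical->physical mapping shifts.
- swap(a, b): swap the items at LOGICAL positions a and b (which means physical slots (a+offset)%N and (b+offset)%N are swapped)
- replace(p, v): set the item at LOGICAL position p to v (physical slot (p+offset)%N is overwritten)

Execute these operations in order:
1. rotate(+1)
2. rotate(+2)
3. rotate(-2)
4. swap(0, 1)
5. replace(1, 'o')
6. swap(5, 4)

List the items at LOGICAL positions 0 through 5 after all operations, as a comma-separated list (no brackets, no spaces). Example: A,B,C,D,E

Answer: C,o,D,E,A,F

Derivation:
After op 1 (rotate(+1)): offset=1, physical=[A,B,C,D,E,F], logical=[B,C,D,E,F,A]
After op 2 (rotate(+2)): offset=3, physical=[A,B,C,D,E,F], logical=[D,E,F,A,B,C]
After op 3 (rotate(-2)): offset=1, physical=[A,B,C,D,E,F], logical=[B,C,D,E,F,A]
After op 4 (swap(0, 1)): offset=1, physical=[A,C,B,D,E,F], logical=[C,B,D,E,F,A]
After op 5 (replace(1, 'o')): offset=1, physical=[A,C,o,D,E,F], logical=[C,o,D,E,F,A]
After op 6 (swap(5, 4)): offset=1, physical=[F,C,o,D,E,A], logical=[C,o,D,E,A,F]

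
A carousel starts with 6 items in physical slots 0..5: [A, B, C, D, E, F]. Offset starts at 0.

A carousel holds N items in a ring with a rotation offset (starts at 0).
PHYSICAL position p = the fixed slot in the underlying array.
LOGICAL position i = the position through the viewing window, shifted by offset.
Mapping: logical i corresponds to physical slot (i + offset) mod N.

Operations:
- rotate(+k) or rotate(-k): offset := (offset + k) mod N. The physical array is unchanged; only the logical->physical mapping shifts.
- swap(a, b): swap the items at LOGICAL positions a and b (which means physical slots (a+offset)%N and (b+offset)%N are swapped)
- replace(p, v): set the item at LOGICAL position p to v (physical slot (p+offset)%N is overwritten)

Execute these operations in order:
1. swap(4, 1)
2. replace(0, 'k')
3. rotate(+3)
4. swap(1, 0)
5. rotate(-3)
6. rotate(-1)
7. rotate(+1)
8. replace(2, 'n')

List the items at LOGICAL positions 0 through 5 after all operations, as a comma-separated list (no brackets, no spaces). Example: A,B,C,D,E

Answer: k,E,n,B,D,F

Derivation:
After op 1 (swap(4, 1)): offset=0, physical=[A,E,C,D,B,F], logical=[A,E,C,D,B,F]
After op 2 (replace(0, 'k')): offset=0, physical=[k,E,C,D,B,F], logical=[k,E,C,D,B,F]
After op 3 (rotate(+3)): offset=3, physical=[k,E,C,D,B,F], logical=[D,B,F,k,E,C]
After op 4 (swap(1, 0)): offset=3, physical=[k,E,C,B,D,F], logical=[B,D,F,k,E,C]
After op 5 (rotate(-3)): offset=0, physical=[k,E,C,B,D,F], logical=[k,E,C,B,D,F]
After op 6 (rotate(-1)): offset=5, physical=[k,E,C,B,D,F], logical=[F,k,E,C,B,D]
After op 7 (rotate(+1)): offset=0, physical=[k,E,C,B,D,F], logical=[k,E,C,B,D,F]
After op 8 (replace(2, 'n')): offset=0, physical=[k,E,n,B,D,F], logical=[k,E,n,B,D,F]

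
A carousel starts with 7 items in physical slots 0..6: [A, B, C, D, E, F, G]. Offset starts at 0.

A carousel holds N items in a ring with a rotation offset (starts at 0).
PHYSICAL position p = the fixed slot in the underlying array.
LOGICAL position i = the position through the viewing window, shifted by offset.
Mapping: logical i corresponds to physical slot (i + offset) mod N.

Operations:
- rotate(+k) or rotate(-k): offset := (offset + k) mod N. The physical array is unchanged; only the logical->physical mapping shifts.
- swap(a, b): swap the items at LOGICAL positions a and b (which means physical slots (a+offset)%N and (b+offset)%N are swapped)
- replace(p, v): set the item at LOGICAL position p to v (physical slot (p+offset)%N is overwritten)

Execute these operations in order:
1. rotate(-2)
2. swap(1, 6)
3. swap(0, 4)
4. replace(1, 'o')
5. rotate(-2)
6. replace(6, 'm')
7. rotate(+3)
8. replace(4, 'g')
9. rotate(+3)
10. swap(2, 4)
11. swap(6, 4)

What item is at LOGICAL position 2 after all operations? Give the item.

Answer: o

Derivation:
After op 1 (rotate(-2)): offset=5, physical=[A,B,C,D,E,F,G], logical=[F,G,A,B,C,D,E]
After op 2 (swap(1, 6)): offset=5, physical=[A,B,C,D,G,F,E], logical=[F,E,A,B,C,D,G]
After op 3 (swap(0, 4)): offset=5, physical=[A,B,F,D,G,C,E], logical=[C,E,A,B,F,D,G]
After op 4 (replace(1, 'o')): offset=5, physical=[A,B,F,D,G,C,o], logical=[C,o,A,B,F,D,G]
After op 5 (rotate(-2)): offset=3, physical=[A,B,F,D,G,C,o], logical=[D,G,C,o,A,B,F]
After op 6 (replace(6, 'm')): offset=3, physical=[A,B,m,D,G,C,o], logical=[D,G,C,o,A,B,m]
After op 7 (rotate(+3)): offset=6, physical=[A,B,m,D,G,C,o], logical=[o,A,B,m,D,G,C]
After op 8 (replace(4, 'g')): offset=6, physical=[A,B,m,g,G,C,o], logical=[o,A,B,m,g,G,C]
After op 9 (rotate(+3)): offset=2, physical=[A,B,m,g,G,C,o], logical=[m,g,G,C,o,A,B]
After op 10 (swap(2, 4)): offset=2, physical=[A,B,m,g,o,C,G], logical=[m,g,o,C,G,A,B]
After op 11 (swap(6, 4)): offset=2, physical=[A,G,m,g,o,C,B], logical=[m,g,o,C,B,A,G]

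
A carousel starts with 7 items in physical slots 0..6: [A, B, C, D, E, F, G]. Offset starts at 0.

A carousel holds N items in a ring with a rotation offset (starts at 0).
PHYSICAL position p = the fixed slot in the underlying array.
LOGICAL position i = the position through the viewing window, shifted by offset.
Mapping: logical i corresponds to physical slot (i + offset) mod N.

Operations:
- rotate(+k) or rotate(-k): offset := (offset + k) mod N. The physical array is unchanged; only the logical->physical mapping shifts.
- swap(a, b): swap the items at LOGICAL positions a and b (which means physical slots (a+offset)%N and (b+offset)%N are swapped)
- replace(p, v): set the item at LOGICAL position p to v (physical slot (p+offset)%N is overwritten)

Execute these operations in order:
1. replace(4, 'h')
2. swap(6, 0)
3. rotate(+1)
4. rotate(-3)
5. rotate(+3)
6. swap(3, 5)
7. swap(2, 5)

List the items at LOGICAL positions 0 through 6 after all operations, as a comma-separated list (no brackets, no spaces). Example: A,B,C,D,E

After op 1 (replace(4, 'h')): offset=0, physical=[A,B,C,D,h,F,G], logical=[A,B,C,D,h,F,G]
After op 2 (swap(6, 0)): offset=0, physical=[G,B,C,D,h,F,A], logical=[G,B,C,D,h,F,A]
After op 3 (rotate(+1)): offset=1, physical=[G,B,C,D,h,F,A], logical=[B,C,D,h,F,A,G]
After op 4 (rotate(-3)): offset=5, physical=[G,B,C,D,h,F,A], logical=[F,A,G,B,C,D,h]
After op 5 (rotate(+3)): offset=1, physical=[G,B,C,D,h,F,A], logical=[B,C,D,h,F,A,G]
After op 6 (swap(3, 5)): offset=1, physical=[G,B,C,D,A,F,h], logical=[B,C,D,A,F,h,G]
After op 7 (swap(2, 5)): offset=1, physical=[G,B,C,h,A,F,D], logical=[B,C,h,A,F,D,G]

Answer: B,C,h,A,F,D,G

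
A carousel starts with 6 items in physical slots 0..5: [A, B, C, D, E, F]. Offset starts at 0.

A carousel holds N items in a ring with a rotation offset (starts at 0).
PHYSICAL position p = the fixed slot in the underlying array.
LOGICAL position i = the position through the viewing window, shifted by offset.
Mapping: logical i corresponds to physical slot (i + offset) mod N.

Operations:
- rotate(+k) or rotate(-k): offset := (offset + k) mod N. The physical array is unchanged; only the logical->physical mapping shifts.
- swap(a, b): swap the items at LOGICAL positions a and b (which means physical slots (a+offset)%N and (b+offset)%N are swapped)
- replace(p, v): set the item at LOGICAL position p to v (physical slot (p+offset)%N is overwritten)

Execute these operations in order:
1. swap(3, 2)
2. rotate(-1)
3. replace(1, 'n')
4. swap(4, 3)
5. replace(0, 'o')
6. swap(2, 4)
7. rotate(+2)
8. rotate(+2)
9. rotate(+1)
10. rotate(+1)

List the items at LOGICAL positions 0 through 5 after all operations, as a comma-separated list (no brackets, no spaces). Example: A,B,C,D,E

Answer: o,n,D,C,B,E

Derivation:
After op 1 (swap(3, 2)): offset=0, physical=[A,B,D,C,E,F], logical=[A,B,D,C,E,F]
After op 2 (rotate(-1)): offset=5, physical=[A,B,D,C,E,F], logical=[F,A,B,D,C,E]
After op 3 (replace(1, 'n')): offset=5, physical=[n,B,D,C,E,F], logical=[F,n,B,D,C,E]
After op 4 (swap(4, 3)): offset=5, physical=[n,B,C,D,E,F], logical=[F,n,B,C,D,E]
After op 5 (replace(0, 'o')): offset=5, physical=[n,B,C,D,E,o], logical=[o,n,B,C,D,E]
After op 6 (swap(2, 4)): offset=5, physical=[n,D,C,B,E,o], logical=[o,n,D,C,B,E]
After op 7 (rotate(+2)): offset=1, physical=[n,D,C,B,E,o], logical=[D,C,B,E,o,n]
After op 8 (rotate(+2)): offset=3, physical=[n,D,C,B,E,o], logical=[B,E,o,n,D,C]
After op 9 (rotate(+1)): offset=4, physical=[n,D,C,B,E,o], logical=[E,o,n,D,C,B]
After op 10 (rotate(+1)): offset=5, physical=[n,D,C,B,E,o], logical=[o,n,D,C,B,E]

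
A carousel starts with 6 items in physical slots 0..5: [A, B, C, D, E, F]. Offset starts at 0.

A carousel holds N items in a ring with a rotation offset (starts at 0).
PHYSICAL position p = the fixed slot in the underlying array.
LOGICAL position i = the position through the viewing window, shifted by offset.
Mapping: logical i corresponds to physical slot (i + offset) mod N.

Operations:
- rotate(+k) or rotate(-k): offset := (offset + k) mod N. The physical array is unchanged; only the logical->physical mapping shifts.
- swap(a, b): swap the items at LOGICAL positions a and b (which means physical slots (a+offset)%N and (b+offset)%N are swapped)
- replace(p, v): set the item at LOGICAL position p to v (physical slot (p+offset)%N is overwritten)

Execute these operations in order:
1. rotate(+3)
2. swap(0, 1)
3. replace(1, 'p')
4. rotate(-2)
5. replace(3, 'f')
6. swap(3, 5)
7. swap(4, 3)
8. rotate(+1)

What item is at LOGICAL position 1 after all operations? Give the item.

After op 1 (rotate(+3)): offset=3, physical=[A,B,C,D,E,F], logical=[D,E,F,A,B,C]
After op 2 (swap(0, 1)): offset=3, physical=[A,B,C,E,D,F], logical=[E,D,F,A,B,C]
After op 3 (replace(1, 'p')): offset=3, physical=[A,B,C,E,p,F], logical=[E,p,F,A,B,C]
After op 4 (rotate(-2)): offset=1, physical=[A,B,C,E,p,F], logical=[B,C,E,p,F,A]
After op 5 (replace(3, 'f')): offset=1, physical=[A,B,C,E,f,F], logical=[B,C,E,f,F,A]
After op 6 (swap(3, 5)): offset=1, physical=[f,B,C,E,A,F], logical=[B,C,E,A,F,f]
After op 7 (swap(4, 3)): offset=1, physical=[f,B,C,E,F,A], logical=[B,C,E,F,A,f]
After op 8 (rotate(+1)): offset=2, physical=[f,B,C,E,F,A], logical=[C,E,F,A,f,B]

Answer: E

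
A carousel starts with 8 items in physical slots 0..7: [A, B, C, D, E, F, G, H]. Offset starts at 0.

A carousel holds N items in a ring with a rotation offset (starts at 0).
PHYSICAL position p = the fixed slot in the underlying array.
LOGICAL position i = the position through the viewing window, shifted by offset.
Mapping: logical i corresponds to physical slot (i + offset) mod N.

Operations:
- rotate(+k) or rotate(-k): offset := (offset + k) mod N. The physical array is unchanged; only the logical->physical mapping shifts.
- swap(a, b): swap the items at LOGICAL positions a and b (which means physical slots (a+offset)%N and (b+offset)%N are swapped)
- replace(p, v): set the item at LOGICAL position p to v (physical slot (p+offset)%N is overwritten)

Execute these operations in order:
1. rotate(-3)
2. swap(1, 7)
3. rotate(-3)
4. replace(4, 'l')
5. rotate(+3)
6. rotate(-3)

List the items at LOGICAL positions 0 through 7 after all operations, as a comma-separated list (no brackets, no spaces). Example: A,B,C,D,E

Answer: C,D,G,F,l,H,A,B

Derivation:
After op 1 (rotate(-3)): offset=5, physical=[A,B,C,D,E,F,G,H], logical=[F,G,H,A,B,C,D,E]
After op 2 (swap(1, 7)): offset=5, physical=[A,B,C,D,G,F,E,H], logical=[F,E,H,A,B,C,D,G]
After op 3 (rotate(-3)): offset=2, physical=[A,B,C,D,G,F,E,H], logical=[C,D,G,F,E,H,A,B]
After op 4 (replace(4, 'l')): offset=2, physical=[A,B,C,D,G,F,l,H], logical=[C,D,G,F,l,H,A,B]
After op 5 (rotate(+3)): offset=5, physical=[A,B,C,D,G,F,l,H], logical=[F,l,H,A,B,C,D,G]
After op 6 (rotate(-3)): offset=2, physical=[A,B,C,D,G,F,l,H], logical=[C,D,G,F,l,H,A,B]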